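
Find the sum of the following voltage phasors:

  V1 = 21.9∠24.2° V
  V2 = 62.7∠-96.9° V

Step 1 — Convert each phasor to rectangular form:
  V1 = 21.9·(cos(24.2°) + j·sin(24.2°)) = 19.98 + j8.977 V
  V2 = 62.7·(cos(-96.9°) + j·sin(-96.9°)) = -7.533 - j62.25 V
Step 2 — Sum components: V_total = 12.44 - j53.27 V.
Step 3 — Convert to polar: |V_total| = 54.7 V, ∠V_total = -76.9°.

V_total = 54.7∠-76.9° V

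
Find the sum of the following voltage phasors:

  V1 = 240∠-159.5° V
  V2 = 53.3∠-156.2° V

Step 1 — Convert each phasor to rectangular form:
  V1 = 240·(cos(-159.5°) + j·sin(-159.5°)) = -224.8 - j84.05 V
  V2 = 53.3·(cos(-156.2°) + j·sin(-156.2°)) = -48.77 - j21.51 V
Step 2 — Sum components: V_total = -273.6 - j105.6 V.
Step 3 — Convert to polar: |V_total| = 293.2 V, ∠V_total = -158.9°.

V_total = 293.2∠-158.9° V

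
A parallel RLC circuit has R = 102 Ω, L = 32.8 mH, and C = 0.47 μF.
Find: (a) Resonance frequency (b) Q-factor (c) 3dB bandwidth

Step 1 — Resonance: ω₀ = 1/√(LC) = 1/√(0.0328·4.7e-07) = 8054 rad/s.
Step 2 — f₀ = ω₀/(2π) = 1282 Hz.
Step 3 — Parallel Q: Q = R/(ω₀L) = 102/(8054·0.0328) = 0.3861.
Step 4 — Bandwidth: Δω = ω₀/Q = 2.086e+04 rad/s; BW = Δω/(2π) = 3320 Hz.

(a) f₀ = 1282 Hz  (b) Q = 0.3861  (c) BW = 3320 Hz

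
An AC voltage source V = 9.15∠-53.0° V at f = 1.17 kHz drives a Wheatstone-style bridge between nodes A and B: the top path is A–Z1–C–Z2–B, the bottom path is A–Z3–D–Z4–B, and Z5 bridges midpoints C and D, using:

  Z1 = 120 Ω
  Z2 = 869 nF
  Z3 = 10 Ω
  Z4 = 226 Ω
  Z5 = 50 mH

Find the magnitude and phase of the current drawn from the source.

Step 1 — Angular frequency: ω = 2π·f = 2π·1170 = 7351 rad/s.
Step 2 — Component impedances:
  Z1: Z = R = 120 Ω
  Z2: Z = 1/(jωC) = -j/(ω·C) = 0 - j156.5 Ω
  Z3: Z = R = 10 Ω
  Z4: Z = R = 226 Ω
  Z5: Z = jωL = j·7351·0.05 = 0 + j367.6 Ω
Step 3 — Bridge requires nodal analysis (the Z5 bridge couples midpoints C and D, so the two paths cannot be reduced to a simple series/parallel combination). Setting node B to ground and injecting 1 A at node A, the 3-node admittance system at A, C, D solves to V_A = Z_AB = 92.34 - j52.71 Ω = 106.3∠-29.7° Ω.
Step 4 — Source phasor: V = 9.15∠-53.0° V = 5.507 - j7.308 V.
Step 5 — Ohm's law: I = V / Z_total = (5.507 - j7.308) / (92.34 - j52.71) = 0.07905 - j0.03402 A.
Step 6 — Convert to polar: |I| = 0.08606 A, ∠I = -23.3°.

I = 0.08606∠-23.3° A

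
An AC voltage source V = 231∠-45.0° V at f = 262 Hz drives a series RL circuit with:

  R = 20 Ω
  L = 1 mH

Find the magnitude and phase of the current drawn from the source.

Step 1 — Angular frequency: ω = 2π·f = 2π·262 = 1646 rad/s.
Step 2 — Component impedances:
  R: Z = R = 20 Ω
  L: Z = jωL = j·1646·0.001 = 0 + j1.646 Ω
Step 3 — Series combination: Z_total = R + L = 20 + j1.646 Ω = 20.07∠4.7° Ω.
Step 4 — Source phasor: V = 231∠-45.0° V = 163.3 - j163.3 V.
Step 5 — Ohm's law: I = V / Z_total = (163.3 - j163.3) / (20 + j1.646) = 7.444 - j8.78 A.
Step 6 — Convert to polar: |I| = 11.51 A, ∠I = -49.7°.

I = 11.51∠-49.7° A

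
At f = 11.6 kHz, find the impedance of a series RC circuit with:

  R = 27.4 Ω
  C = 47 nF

Step 1 — Angular frequency: ω = 2π·f = 2π·1.16e+04 = 7.288e+04 rad/s.
Step 2 — Component impedances:
  R: Z = R = 27.4 Ω
  C: Z = 1/(jωC) = -j/(ω·C) = 0 - j291.9 Ω
Step 3 — Series combination: Z_total = R + C = 27.4 - j291.9 Ω = 293.2∠-84.6° Ω.

Z = 27.4 - j291.9 Ω = 293.2∠-84.6° Ω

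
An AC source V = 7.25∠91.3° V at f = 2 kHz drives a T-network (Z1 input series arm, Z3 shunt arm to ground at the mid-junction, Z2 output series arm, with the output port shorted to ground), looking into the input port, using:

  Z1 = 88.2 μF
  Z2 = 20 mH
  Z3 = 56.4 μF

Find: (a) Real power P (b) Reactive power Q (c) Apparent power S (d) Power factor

Step 1 — Angular frequency: ω = 2π·f = 2π·2000 = 1.257e+04 rad/s.
Step 2 — Component impedances:
  Z1: Z = 1/(jωC) = -j/(ω·C) = 0 - j0.9022 Ω
  Z2: Z = jωL = j·1.257e+04·0.02 = 0 + j251.3 Ω
  Z3: Z = 1/(jωC) = -j/(ω·C) = 0 - j1.411 Ω
Step 3 — With the output port shorted to ground, the output series arm Z2 runs from the junction to ground; the shunt arm Z3 also runs from the junction to ground. They appear in parallel: Z3 || Z2 = 0 - j1.419 Ω.
Step 4 — Series with input arm Z1: Z_in = Z1 + (Z3 || Z2) = 0 - j2.321 Ω = 2.321∠-90.0° Ω.
Step 5 — Source phasor: V = 7.25∠91.3° V = -0.1645 + j7.248 V.
Step 6 — Current: I = V / Z = -3.123 - j0.07086 A = 3.123∠-178.7° A.
Step 7 — Complex power: S = V·I* = 0 - j22.64 VA.
Step 8 — Real power: P = Re(S) = 0 W.
Step 9 — Reactive power: Q = Im(S) = -22.64 VAR.
Step 10 — Apparent power: |S| = 22.64 VA.
Step 11 — Power factor: PF = P/|S| = 0 (leading).

(a) P = 0 W  (b) Q = -22.64 VAR  (c) S = 22.64 VA  (d) PF = 0 (leading)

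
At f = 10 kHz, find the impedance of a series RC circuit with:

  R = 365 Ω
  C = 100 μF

Step 1 — Angular frequency: ω = 2π·f = 2π·1e+04 = 6.283e+04 rad/s.
Step 2 — Component impedances:
  R: Z = R = 365 Ω
  C: Z = 1/(jωC) = -j/(ω·C) = 0 - j0.1592 Ω
Step 3 — Series combination: Z_total = R + C = 365 - j0.1592 Ω = 365∠-0.0° Ω.

Z = 365 - j0.1592 Ω = 365∠-0.0° Ω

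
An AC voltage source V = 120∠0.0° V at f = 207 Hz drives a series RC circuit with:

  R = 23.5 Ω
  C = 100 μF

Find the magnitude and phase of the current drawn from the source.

Step 1 — Angular frequency: ω = 2π·f = 2π·207 = 1301 rad/s.
Step 2 — Component impedances:
  R: Z = R = 23.5 Ω
  C: Z = 1/(jωC) = -j/(ω·C) = 0 - j7.689 Ω
Step 3 — Series combination: Z_total = R + C = 23.5 - j7.689 Ω = 24.73∠-18.1° Ω.
Step 4 — Source phasor: V = 120∠0.0° V = 120 V.
Step 5 — Ohm's law: I = V / Z_total = (120) / (23.5 - j7.689) = 4.613 + j1.509 A.
Step 6 — Convert to polar: |I| = 4.853 A, ∠I = 18.1°.

I = 4.853∠18.1° A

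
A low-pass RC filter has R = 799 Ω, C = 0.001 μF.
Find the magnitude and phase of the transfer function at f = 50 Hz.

Step 1 — Angular frequency: ω = 2π·50 = 314.2 rad/s.
Step 2 — Transfer function: H(jω) = 1/(1 + jωRC).
Step 3 — Denominator: 1 + jωRC = 1 + j·314.2·799·1e-09 = 1 + j0.000251.
Step 4 — H = 1 - j0.000251.
Step 5 — Magnitude: |H| = 1 (-0.0 dB); phase: φ = -0.0°.

|H| = 1 (-0.0 dB), φ = -0.0°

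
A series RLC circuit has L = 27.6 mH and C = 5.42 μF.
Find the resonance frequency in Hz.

Step 1 — Resonance condition Im(Z)=0 gives ω₀ = 1/√(LC).
Step 2 — ω₀ = 1/√(0.0276·5.42e-06) = 2586 rad/s.
Step 3 — f₀ = ω₀/(2π) = 411.5 Hz.

f₀ = 411.5 Hz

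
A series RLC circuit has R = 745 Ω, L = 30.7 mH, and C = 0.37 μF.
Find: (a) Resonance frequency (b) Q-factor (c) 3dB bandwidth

Step 1 — Resonance: ω₀ = 1/√(LC) = 1/√(0.0307·3.7e-07) = 9383 rad/s.
Step 2 — f₀ = ω₀/(2π) = 1493 Hz.
Step 3 — Series Q: Q = ω₀L/R = 9383·0.0307/745 = 0.3866.
Step 4 — Bandwidth: Δω = ω₀/Q = 2.427e+04 rad/s; BW = Δω/(2π) = 3862 Hz.

(a) f₀ = 1493 Hz  (b) Q = 0.3866  (c) BW = 3862 Hz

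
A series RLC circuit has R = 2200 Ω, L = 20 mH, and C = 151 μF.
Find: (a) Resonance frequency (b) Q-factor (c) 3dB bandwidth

Step 1 — Resonance: ω₀ = 1/√(LC) = 1/√(0.02·0.000151) = 575.4 rad/s.
Step 2 — f₀ = ω₀/(2π) = 91.58 Hz.
Step 3 — Series Q: Q = ω₀L/R = 575.4·0.02/2200 = 0.005231.
Step 4 — Bandwidth: Δω = ω₀/Q = 1.1e+05 rad/s; BW = Δω/(2π) = 1.751e+04 Hz.

(a) f₀ = 91.58 Hz  (b) Q = 0.005231  (c) BW = 1.751e+04 Hz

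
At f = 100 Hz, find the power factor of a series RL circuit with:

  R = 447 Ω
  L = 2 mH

Step 1 — Angular frequency: ω = 2π·f = 2π·100 = 628.3 rad/s.
Step 2 — Component impedances:
  R: Z = R = 447 Ω
  L: Z = jωL = j·628.3·0.002 = 0 + j1.257 Ω
Step 3 — Series combination: Z_total = R + L = 447 + j1.257 Ω = 447∠0.2° Ω.
Step 4 — Power factor: PF = cos(φ) = Re(Z)/|Z| = 447/447 = 1.
Step 5 — Type: Im(Z) = 1.257 ⇒ lagging (phase φ = 0.2°).

PF = 1 (lagging, φ = 0.2°)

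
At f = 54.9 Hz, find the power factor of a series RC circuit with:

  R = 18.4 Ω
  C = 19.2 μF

Step 1 — Angular frequency: ω = 2π·f = 2π·54.9 = 344.9 rad/s.
Step 2 — Component impedances:
  R: Z = R = 18.4 Ω
  C: Z = 1/(jωC) = -j/(ω·C) = 0 - j151 Ω
Step 3 — Series combination: Z_total = R + C = 18.4 - j151 Ω = 152.1∠-83.1° Ω.
Step 4 — Power factor: PF = cos(φ) = Re(Z)/|Z| = 18.4/152.1 = 0.121.
Step 5 — Type: Im(Z) = -151 ⇒ leading (phase φ = -83.1°).

PF = 0.121 (leading, φ = -83.1°)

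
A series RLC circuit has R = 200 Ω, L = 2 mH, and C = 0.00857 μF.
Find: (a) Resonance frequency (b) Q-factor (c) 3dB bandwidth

Step 1 — Resonance: ω₀ = 1/√(LC) = 1/√(0.002·8.57e-09) = 2.415e+05 rad/s.
Step 2 — f₀ = ω₀/(2π) = 3.844e+04 Hz.
Step 3 — Series Q: Q = ω₀L/R = 2.415e+05·0.002/200 = 2.415.
Step 4 — Bandwidth: Δω = ω₀/Q = 1e+05 rad/s; BW = Δω/(2π) = 1.592e+04 Hz.

(a) f₀ = 3.844e+04 Hz  (b) Q = 2.415  (c) BW = 1.592e+04 Hz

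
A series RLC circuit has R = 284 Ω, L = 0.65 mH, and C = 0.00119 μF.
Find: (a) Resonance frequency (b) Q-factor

Step 1 — Resonance condition Im(Z)=0 gives ω₀ = 1/√(LC).
Step 2 — ω₀ = 1/√(0.00065·1.19e-09) = 1.137e+06 rad/s.
Step 3 — f₀ = ω₀/(2π) = 1.81e+05 Hz.
Step 4 — Series Q: Q = ω₀L/R = 1.137e+06·0.00065/284 = 2.602.

(a) f₀ = 1.81e+05 Hz  (b) Q = 2.602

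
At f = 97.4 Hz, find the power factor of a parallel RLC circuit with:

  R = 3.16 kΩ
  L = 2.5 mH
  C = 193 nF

Step 1 — Angular frequency: ω = 2π·f = 2π·97.4 = 612 rad/s.
Step 2 — Component impedances:
  R: Z = R = 3160 Ω
  L: Z = jωL = j·612·0.0025 = 0 + j1.53 Ω
  C: Z = 1/(jωC) = -j/(ω·C) = 0 - j8466 Ω
Step 3 — Parallel combination: 1/Z_total = 1/R + 1/L + 1/C; Z_total = 0.000741 + j1.53 Ω = 1.53∠90.0° Ω.
Step 4 — Power factor: PF = cos(φ) = Re(Z)/|Z| = 0.000741/1.53 = 0.0004843.
Step 5 — Type: Im(Z) = 1.53 ⇒ lagging (phase φ = 90.0°).

PF = 0.0004843 (lagging, φ = 90.0°)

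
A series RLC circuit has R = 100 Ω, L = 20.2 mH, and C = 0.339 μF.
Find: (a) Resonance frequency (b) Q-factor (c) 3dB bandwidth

Step 1 — Resonance condition Im(Z)=0 gives ω₀ = 1/√(LC).
Step 2 — ω₀ = 1/√(0.0202·3.39e-07) = 1.208e+04 rad/s.
Step 3 — f₀ = ω₀/(2π) = 1923 Hz.
Step 4 — Series Q: Q = ω₀L/R = 1.208e+04·0.0202/100 = 2.441.
Step 5 — 3dB bandwidth: Δω = ω₀/Q = 4950 rad/s; BW = Δω/(2π) = 787.9 Hz.

(a) f₀ = 1923 Hz  (b) Q = 2.441  (c) BW = 787.9 Hz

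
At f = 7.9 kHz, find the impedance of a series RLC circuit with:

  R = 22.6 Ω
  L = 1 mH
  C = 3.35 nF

Step 1 — Angular frequency: ω = 2π·f = 2π·7900 = 4.964e+04 rad/s.
Step 2 — Component impedances:
  R: Z = R = 22.6 Ω
  L: Z = jωL = j·4.964e+04·0.001 = 0 + j49.64 Ω
  C: Z = 1/(jωC) = -j/(ω·C) = 0 - j6014 Ω
Step 3 — Series combination: Z_total = R + L + C = 22.6 - j5964 Ω = 5964∠-89.8° Ω.

Z = 22.6 - j5964 Ω = 5964∠-89.8° Ω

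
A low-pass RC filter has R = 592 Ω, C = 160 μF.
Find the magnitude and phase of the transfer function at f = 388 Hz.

Step 1 — Angular frequency: ω = 2π·388 = 2438 rad/s.
Step 2 — Transfer function: H(jω) = 1/(1 + jωRC).
Step 3 — Denominator: 1 + jωRC = 1 + j·2438·592·0.00016 = 1 + j230.9.
Step 4 — H = 1.875e-05 - j0.004331.
Step 5 — Magnitude: |H| = 0.004331 (-47.3 dB); phase: φ = -89.8°.

|H| = 0.004331 (-47.3 dB), φ = -89.8°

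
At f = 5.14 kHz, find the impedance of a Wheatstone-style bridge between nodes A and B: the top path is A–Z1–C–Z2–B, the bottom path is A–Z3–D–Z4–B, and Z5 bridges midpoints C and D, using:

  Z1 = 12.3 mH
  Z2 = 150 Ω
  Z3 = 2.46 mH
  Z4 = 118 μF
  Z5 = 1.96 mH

Step 1 — Angular frequency: ω = 2π·f = 2π·5140 = 3.23e+04 rad/s.
Step 2 — Component impedances:
  Z1: Z = jωL = j·3.23e+04·0.0123 = 0 + j397.2 Ω
  Z2: Z = R = 150 Ω
  Z3: Z = jωL = j·3.23e+04·0.00246 = 0 + j79.45 Ω
  Z4: Z = 1/(jωC) = -j/(ω·C) = 0 - j0.2624 Ω
  Z5: Z = jωL = j·3.23e+04·0.00196 = 0 + j63.3 Ω
Step 3 — Bridge requires nodal analysis (the Z5 bridge couples midpoints C and D, so the two paths cannot be reduced to a simple series/parallel combination). Setting node B to ground and injecting 1 A at node A, the 3-node admittance system at A, C, D solves to V_A = Z_AB = 0.4801 + j67.32 Ω = 67.32∠89.6° Ω.

Z = 0.4801 + j67.32 Ω = 67.32∠89.6° Ω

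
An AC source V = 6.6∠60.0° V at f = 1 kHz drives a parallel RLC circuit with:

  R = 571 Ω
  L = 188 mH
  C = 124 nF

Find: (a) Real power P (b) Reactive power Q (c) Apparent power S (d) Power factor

Step 1 — Angular frequency: ω = 2π·f = 2π·1000 = 6283 rad/s.
Step 2 — Component impedances:
  R: Z = R = 571 Ω
  L: Z = jωL = j·6283·0.188 = 0 + j1181 Ω
  C: Z = 1/(jωC) = -j/(ω·C) = 0 - j1284 Ω
Step 3 — Parallel combination: 1/Z_total = 1/R + 1/L + 1/C; Z_total = 570.2 + j21.96 Ω = 570.6∠2.2° Ω.
Step 4 — Source phasor: V = 6.6∠60.0° V = 3.3 + j5.716 V.
Step 5 — Current: I = V / Z = 0.006165 + j0.009788 A = 0.01157∠57.8° A.
Step 6 — Complex power: S = V·I* = 0.07629 + j0.002938 VA.
Step 7 — Real power: P = Re(S) = 0.07629 W.
Step 8 — Reactive power: Q = Im(S) = 0.002938 VAR.
Step 9 — Apparent power: |S| = 0.07634 VA.
Step 10 — Power factor: PF = P/|S| = 0.9993 (lagging).

(a) P = 0.07629 W  (b) Q = 0.002938 VAR  (c) S = 0.07634 VA  (d) PF = 0.9993 (lagging)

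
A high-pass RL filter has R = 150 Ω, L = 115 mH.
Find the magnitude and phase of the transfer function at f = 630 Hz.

Step 1 — Angular frequency: ω = 2π·630 = 3958 rad/s.
Step 2 — Transfer function: H(jω) = jωL/(R + jωL).
Step 3 — Numerator jωL = j·455.2; denominator R + jωL = 150 + j455.2.
Step 4 — H = 0.9021 + j0.2972.
Step 5 — Magnitude: |H| = 0.9498 (-0.4 dB); phase: φ = 18.2°.

|H| = 0.9498 (-0.4 dB), φ = 18.2°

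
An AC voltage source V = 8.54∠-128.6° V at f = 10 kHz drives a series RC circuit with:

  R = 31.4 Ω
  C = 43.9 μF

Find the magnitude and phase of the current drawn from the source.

Step 1 — Angular frequency: ω = 2π·f = 2π·1e+04 = 6.283e+04 rad/s.
Step 2 — Component impedances:
  R: Z = R = 31.4 Ω
  C: Z = 1/(jωC) = -j/(ω·C) = 0 - j0.3625 Ω
Step 3 — Series combination: Z_total = R + C = 31.4 - j0.3625 Ω = 31.4∠-0.7° Ω.
Step 4 — Source phasor: V = 8.54∠-128.6° V = -5.328 - j6.674 V.
Step 5 — Ohm's law: I = V / Z_total = (-5.328 - j6.674) / (31.4 - j0.3625) = -0.1672 - j0.2145 A.
Step 6 — Convert to polar: |I| = 0.272 A, ∠I = -127.9°.

I = 0.272∠-127.9° A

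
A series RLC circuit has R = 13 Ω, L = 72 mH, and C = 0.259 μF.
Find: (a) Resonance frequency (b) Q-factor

Step 1 — Resonance condition Im(Z)=0 gives ω₀ = 1/√(LC).
Step 2 — ω₀ = 1/√(0.072·2.59e-07) = 7323 rad/s.
Step 3 — f₀ = ω₀/(2π) = 1165 Hz.
Step 4 — Series Q: Q = ω₀L/R = 7323·0.072/13 = 40.56.

(a) f₀ = 1165 Hz  (b) Q = 40.56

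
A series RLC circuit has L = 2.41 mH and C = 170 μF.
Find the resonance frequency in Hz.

Step 1 — Resonance condition Im(Z)=0 gives ω₀ = 1/√(LC).
Step 2 — ω₀ = 1/√(0.00241·0.00017) = 1562 rad/s.
Step 3 — f₀ = ω₀/(2π) = 248.6 Hz.

f₀ = 248.6 Hz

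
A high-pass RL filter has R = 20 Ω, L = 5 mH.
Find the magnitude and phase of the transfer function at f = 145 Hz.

Step 1 — Angular frequency: ω = 2π·145 = 911.1 rad/s.
Step 2 — Transfer function: H(jω) = jωL/(R + jωL).
Step 3 — Numerator jωL = j·4.555; denominator R + jωL = 20 + j4.555.
Step 4 — H = 0.04932 + j0.2165.
Step 5 — Magnitude: |H| = 0.2221 (-13.1 dB); phase: φ = 77.2°.

|H| = 0.2221 (-13.1 dB), φ = 77.2°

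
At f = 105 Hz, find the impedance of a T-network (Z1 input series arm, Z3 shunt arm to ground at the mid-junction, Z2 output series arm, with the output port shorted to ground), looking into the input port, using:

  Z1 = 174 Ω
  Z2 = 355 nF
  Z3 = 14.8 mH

Step 1 — Angular frequency: ω = 2π·f = 2π·105 = 659.7 rad/s.
Step 2 — Component impedances:
  Z1: Z = R = 174 Ω
  Z2: Z = 1/(jωC) = -j/(ω·C) = 0 - j4270 Ω
  Z3: Z = jωL = j·659.7·0.0148 = 0 + j9.764 Ω
Step 3 — With the output port shorted to ground, the output series arm Z2 runs from the junction to ground; the shunt arm Z3 also runs from the junction to ground. They appear in parallel: Z3 || Z2 = 0 + j9.786 Ω.
Step 4 — Series with input arm Z1: Z_in = Z1 + (Z3 || Z2) = 174 + j9.786 Ω = 174.3∠3.2° Ω.

Z = 174 + j9.786 Ω = 174.3∠3.2° Ω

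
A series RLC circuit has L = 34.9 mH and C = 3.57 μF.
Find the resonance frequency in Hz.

Step 1 — Resonance condition Im(Z)=0 gives ω₀ = 1/√(LC).
Step 2 — ω₀ = 1/√(0.0349·3.57e-06) = 2833 rad/s.
Step 3 — f₀ = ω₀/(2π) = 450.9 Hz.

f₀ = 450.9 Hz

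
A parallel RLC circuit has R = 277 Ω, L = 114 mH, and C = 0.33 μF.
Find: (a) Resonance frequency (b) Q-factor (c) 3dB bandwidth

Step 1 — Resonance: ω₀ = 1/√(LC) = 1/√(0.114·3.3e-07) = 5156 rad/s.
Step 2 — f₀ = ω₀/(2π) = 820.6 Hz.
Step 3 — Parallel Q: Q = R/(ω₀L) = 277/(5156·0.114) = 0.4713.
Step 4 — Bandwidth: Δω = ω₀/Q = 1.094e+04 rad/s; BW = Δω/(2π) = 1741 Hz.

(a) f₀ = 820.6 Hz  (b) Q = 0.4713  (c) BW = 1741 Hz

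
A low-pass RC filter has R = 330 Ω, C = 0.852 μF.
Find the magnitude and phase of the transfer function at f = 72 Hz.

Step 1 — Angular frequency: ω = 2π·72 = 452.4 rad/s.
Step 2 — Transfer function: H(jω) = 1/(1 + jωRC).
Step 3 — Denominator: 1 + jωRC = 1 + j·452.4·330·8.52e-07 = 1 + j0.1272.
Step 4 — H = 0.9841 - j0.1252.
Step 5 — Magnitude: |H| = 0.992 (-0.1 dB); phase: φ = -7.2°.

|H| = 0.992 (-0.1 dB), φ = -7.2°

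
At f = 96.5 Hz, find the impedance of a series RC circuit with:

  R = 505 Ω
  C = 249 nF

Step 1 — Angular frequency: ω = 2π·f = 2π·96.5 = 606.3 rad/s.
Step 2 — Component impedances:
  R: Z = R = 505 Ω
  C: Z = 1/(jωC) = -j/(ω·C) = 0 - j6624 Ω
Step 3 — Series combination: Z_total = R + C = 505 - j6624 Ω = 6643∠-85.6° Ω.

Z = 505 - j6624 Ω = 6643∠-85.6° Ω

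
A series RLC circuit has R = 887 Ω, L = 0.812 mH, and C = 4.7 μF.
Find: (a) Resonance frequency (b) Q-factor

Step 1 — Resonance condition Im(Z)=0 gives ω₀ = 1/√(LC).
Step 2 — ω₀ = 1/√(0.000812·4.7e-06) = 1.619e+04 rad/s.
Step 3 — f₀ = ω₀/(2π) = 2576 Hz.
Step 4 — Series Q: Q = ω₀L/R = 1.619e+04·0.000812/887 = 0.01482.

(a) f₀ = 2576 Hz  (b) Q = 0.01482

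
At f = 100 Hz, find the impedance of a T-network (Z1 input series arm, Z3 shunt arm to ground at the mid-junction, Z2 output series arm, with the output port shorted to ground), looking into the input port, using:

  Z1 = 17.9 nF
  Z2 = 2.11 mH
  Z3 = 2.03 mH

Step 1 — Angular frequency: ω = 2π·f = 2π·100 = 628.3 rad/s.
Step 2 — Component impedances:
  Z1: Z = 1/(jωC) = -j/(ω·C) = 0 - j8.891e+04 Ω
  Z2: Z = jωL = j·628.3·0.00211 = 0 + j1.326 Ω
  Z3: Z = jωL = j·628.3·0.00203 = 0 + j1.275 Ω
Step 3 — With the output port shorted to ground, the output series arm Z2 runs from the junction to ground; the shunt arm Z3 also runs from the junction to ground. They appear in parallel: Z3 || Z2 = 0 + j0.6501 Ω.
Step 4 — Series with input arm Z1: Z_in = Z1 + (Z3 || Z2) = 0 - j8.891e+04 Ω = 8.891e+04∠-90.0° Ω.

Z = 0 - j8.891e+04 Ω = 8.891e+04∠-90.0° Ω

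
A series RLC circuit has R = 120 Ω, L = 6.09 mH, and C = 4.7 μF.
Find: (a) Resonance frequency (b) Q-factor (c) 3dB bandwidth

Step 1 — Resonance: ω₀ = 1/√(LC) = 1/√(0.00609·4.7e-06) = 5911 rad/s.
Step 2 — f₀ = ω₀/(2π) = 940.7 Hz.
Step 3 — Series Q: Q = ω₀L/R = 5911·0.00609/120 = 0.3.
Step 4 — Bandwidth: Δω = ω₀/Q = 1.97e+04 rad/s; BW = Δω/(2π) = 3136 Hz.

(a) f₀ = 940.7 Hz  (b) Q = 0.3  (c) BW = 3136 Hz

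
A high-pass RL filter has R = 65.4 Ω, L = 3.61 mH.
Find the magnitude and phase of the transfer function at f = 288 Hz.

Step 1 — Angular frequency: ω = 2π·288 = 1810 rad/s.
Step 2 — Transfer function: H(jω) = jωL/(R + jωL).
Step 3 — Numerator jωL = j·6.533; denominator R + jωL = 65.4 + j6.533.
Step 4 — H = 0.009879 + j0.0989.
Step 5 — Magnitude: |H| = 0.09939 (-20.1 dB); phase: φ = 84.3°.

|H| = 0.09939 (-20.1 dB), φ = 84.3°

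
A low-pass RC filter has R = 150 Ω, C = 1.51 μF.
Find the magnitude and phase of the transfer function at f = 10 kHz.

Step 1 — Angular frequency: ω = 2π·1e+04 = 6.283e+04 rad/s.
Step 2 — Transfer function: H(jω) = 1/(1 + jωRC).
Step 3 — Denominator: 1 + jωRC = 1 + j·6.283e+04·150·1.51e-06 = 1 + j14.23.
Step 4 — H = 0.004913 - j0.06992.
Step 5 — Magnitude: |H| = 0.07009 (-23.1 dB); phase: φ = -86.0°.

|H| = 0.07009 (-23.1 dB), φ = -86.0°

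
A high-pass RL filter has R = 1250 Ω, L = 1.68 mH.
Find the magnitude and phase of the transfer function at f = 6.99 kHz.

Step 1 — Angular frequency: ω = 2π·6990 = 4.392e+04 rad/s.
Step 2 — Transfer function: H(jω) = jωL/(R + jωL).
Step 3 — Numerator jωL = j·73.78; denominator R + jωL = 1250 + j73.78.
Step 4 — H = 0.003472 + j0.05882.
Step 5 — Magnitude: |H| = 0.05893 (-24.6 dB); phase: φ = 86.6°.

|H| = 0.05893 (-24.6 dB), φ = 86.6°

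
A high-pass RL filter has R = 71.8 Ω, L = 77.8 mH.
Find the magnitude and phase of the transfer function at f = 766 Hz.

Step 1 — Angular frequency: ω = 2π·766 = 4813 rad/s.
Step 2 — Transfer function: H(jω) = jωL/(R + jωL).
Step 3 — Numerator jωL = j·374.4; denominator R + jωL = 71.8 + j374.4.
Step 4 — H = 0.9645 + j0.185.
Step 5 — Magnitude: |H| = 0.9821 (-0.2 dB); phase: φ = 10.9°.

|H| = 0.9821 (-0.2 dB), φ = 10.9°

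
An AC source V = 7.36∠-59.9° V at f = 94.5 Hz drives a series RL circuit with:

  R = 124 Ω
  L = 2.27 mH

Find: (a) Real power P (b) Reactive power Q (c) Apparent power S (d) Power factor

Step 1 — Angular frequency: ω = 2π·f = 2π·94.5 = 593.8 rad/s.
Step 2 — Component impedances:
  R: Z = R = 124 Ω
  L: Z = jωL = j·593.8·0.00227 = 0 + j1.348 Ω
Step 3 — Series combination: Z_total = R + L = 124 + j1.348 Ω = 124∠0.6° Ω.
Step 4 — Source phasor: V = 7.36∠-59.9° V = 3.691 - j6.368 V.
Step 5 — Current: I = V / Z = 0.02921 - j0.05167 A = 0.05935∠-60.5° A.
Step 6 — Complex power: S = V·I* = 0.4368 + j0.004748 VA.
Step 7 — Real power: P = Re(S) = 0.4368 W.
Step 8 — Reactive power: Q = Im(S) = 0.004748 VAR.
Step 9 — Apparent power: |S| = 0.4368 VA.
Step 10 — Power factor: PF = P/|S| = 0.9999 (lagging).

(a) P = 0.4368 W  (b) Q = 0.004748 VAR  (c) S = 0.4368 VA  (d) PF = 0.9999 (lagging)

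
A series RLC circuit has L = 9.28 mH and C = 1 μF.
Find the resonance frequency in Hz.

Step 1 — Resonance condition Im(Z)=0 gives ω₀ = 1/√(LC).
Step 2 — ω₀ = 1/√(0.00928·1e-06) = 1.038e+04 rad/s.
Step 3 — f₀ = ω₀/(2π) = 1652 Hz.

f₀ = 1652 Hz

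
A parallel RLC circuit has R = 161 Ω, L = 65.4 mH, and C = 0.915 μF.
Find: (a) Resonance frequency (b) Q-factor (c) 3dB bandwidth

Step 1 — Resonance: ω₀ = 1/√(LC) = 1/√(0.0654·9.15e-07) = 4088 rad/s.
Step 2 — f₀ = ω₀/(2π) = 650.6 Hz.
Step 3 — Parallel Q: Q = R/(ω₀L) = 161/(4088·0.0654) = 0.6022.
Step 4 — Bandwidth: Δω = ω₀/Q = 6788 rad/s; BW = Δω/(2π) = 1080 Hz.

(a) f₀ = 650.6 Hz  (b) Q = 0.6022  (c) BW = 1080 Hz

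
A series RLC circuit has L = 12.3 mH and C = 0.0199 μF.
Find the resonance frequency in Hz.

Step 1 — Resonance condition Im(Z)=0 gives ω₀ = 1/√(LC).
Step 2 — ω₀ = 1/√(0.0123·1.99e-08) = 6.392e+04 rad/s.
Step 3 — f₀ = ω₀/(2π) = 1.017e+04 Hz.

f₀ = 1.017e+04 Hz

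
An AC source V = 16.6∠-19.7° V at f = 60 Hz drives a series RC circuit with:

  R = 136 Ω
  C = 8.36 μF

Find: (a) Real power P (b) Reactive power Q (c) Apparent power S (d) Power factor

Step 1 — Angular frequency: ω = 2π·f = 2π·60 = 377 rad/s.
Step 2 — Component impedances:
  R: Z = R = 136 Ω
  C: Z = 1/(jωC) = -j/(ω·C) = 0 - j317.3 Ω
Step 3 — Series combination: Z_total = R + C = 136 - j317.3 Ω = 345.2∠-66.8° Ω.
Step 4 — Source phasor: V = 16.6∠-19.7° V = 15.63 - j5.596 V.
Step 5 — Current: I = V / Z = 0.03273 + j0.03522 A = 0.04809∠47.1° A.
Step 6 — Complex power: S = V·I* = 0.3145 - j0.7337 VA.
Step 7 — Real power: P = Re(S) = 0.3145 W.
Step 8 — Reactive power: Q = Im(S) = -0.7337 VAR.
Step 9 — Apparent power: |S| = 0.7982 VA.
Step 10 — Power factor: PF = P/|S| = 0.394 (leading).

(a) P = 0.3145 W  (b) Q = -0.7337 VAR  (c) S = 0.7982 VA  (d) PF = 0.394 (leading)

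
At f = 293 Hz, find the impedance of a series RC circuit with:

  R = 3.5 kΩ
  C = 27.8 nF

Step 1 — Angular frequency: ω = 2π·f = 2π·293 = 1841 rad/s.
Step 2 — Component impedances:
  R: Z = R = 3500 Ω
  C: Z = 1/(jωC) = -j/(ω·C) = 0 - j1.954e+04 Ω
Step 3 — Series combination: Z_total = R + C = 3500 - j1.954e+04 Ω = 1.985e+04∠-79.8° Ω.

Z = 3500 - j1.954e+04 Ω = 1.985e+04∠-79.8° Ω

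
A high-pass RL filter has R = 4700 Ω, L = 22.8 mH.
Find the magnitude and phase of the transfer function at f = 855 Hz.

Step 1 — Angular frequency: ω = 2π·855 = 5372 rad/s.
Step 2 — Transfer function: H(jω) = jωL/(R + jωL).
Step 3 — Numerator jωL = j·122.5; denominator R + jωL = 4700 + j122.5.
Step 4 — H = 0.0006787 + j0.02604.
Step 5 — Magnitude: |H| = 0.02605 (-31.7 dB); phase: φ = 88.5°.

|H| = 0.02605 (-31.7 dB), φ = 88.5°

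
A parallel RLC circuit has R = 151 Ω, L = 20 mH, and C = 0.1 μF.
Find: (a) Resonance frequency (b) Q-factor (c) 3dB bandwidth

Step 1 — Resonance: ω₀ = 1/√(LC) = 1/√(0.02·1e-07) = 2.236e+04 rad/s.
Step 2 — f₀ = ω₀/(2π) = 3559 Hz.
Step 3 — Parallel Q: Q = R/(ω₀L) = 151/(2.236e+04·0.02) = 0.3376.
Step 4 — Bandwidth: Δω = ω₀/Q = 6.623e+04 rad/s; BW = Δω/(2π) = 1.054e+04 Hz.

(a) f₀ = 3559 Hz  (b) Q = 0.3376  (c) BW = 1.054e+04 Hz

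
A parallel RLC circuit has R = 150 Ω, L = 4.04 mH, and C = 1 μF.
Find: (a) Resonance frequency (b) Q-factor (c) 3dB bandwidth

Step 1 — Resonance: ω₀ = 1/√(LC) = 1/√(0.00404·1e-06) = 1.573e+04 rad/s.
Step 2 — f₀ = ω₀/(2π) = 2504 Hz.
Step 3 — Parallel Q: Q = R/(ω₀L) = 150/(1.573e+04·0.00404) = 2.36.
Step 4 — Bandwidth: Δω = ω₀/Q = 6667 rad/s; BW = Δω/(2π) = 1061 Hz.

(a) f₀ = 2504 Hz  (b) Q = 2.36  (c) BW = 1061 Hz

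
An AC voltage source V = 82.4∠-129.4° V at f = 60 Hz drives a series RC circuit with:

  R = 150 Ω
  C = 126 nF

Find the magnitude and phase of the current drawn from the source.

Step 1 — Angular frequency: ω = 2π·f = 2π·60 = 377 rad/s.
Step 2 — Component impedances:
  R: Z = R = 150 Ω
  C: Z = 1/(jωC) = -j/(ω·C) = 0 - j2.105e+04 Ω
Step 3 — Series combination: Z_total = R + C = 150 - j2.105e+04 Ω = 2.105e+04∠-89.6° Ω.
Step 4 — Source phasor: V = 82.4∠-129.4° V = -52.3 - j63.67 V.
Step 5 — Ohm's law: I = V / Z_total = (-52.3 - j63.67) / (150 - j2.105e+04) = 0.003007 - j0.002506 A.
Step 6 — Convert to polar: |I| = 0.003914 A, ∠I = -39.8°.

I = 0.003914∠-39.8° A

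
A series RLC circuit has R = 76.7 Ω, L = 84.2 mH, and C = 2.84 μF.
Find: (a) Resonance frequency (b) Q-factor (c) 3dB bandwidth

Step 1 — Resonance: ω₀ = 1/√(LC) = 1/√(0.0842·2.84e-06) = 2045 rad/s.
Step 2 — f₀ = ω₀/(2π) = 325.5 Hz.
Step 3 — Series Q: Q = ω₀L/R = 2045·0.0842/76.7 = 2.245.
Step 4 — Bandwidth: Δω = ω₀/Q = 910.9 rad/s; BW = Δω/(2π) = 145 Hz.

(a) f₀ = 325.5 Hz  (b) Q = 2.245  (c) BW = 145 Hz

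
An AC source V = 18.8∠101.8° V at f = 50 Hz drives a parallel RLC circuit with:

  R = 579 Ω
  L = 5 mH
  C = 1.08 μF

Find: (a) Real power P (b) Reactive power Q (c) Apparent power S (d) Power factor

Step 1 — Angular frequency: ω = 2π·f = 2π·50 = 314.2 rad/s.
Step 2 — Component impedances:
  R: Z = R = 579 Ω
  L: Z = jωL = j·314.2·0.005 = 0 + j1.571 Ω
  C: Z = 1/(jωC) = -j/(ω·C) = 0 - j2947 Ω
Step 3 — Parallel combination: 1/Z_total = 1/R + 1/L + 1/C; Z_total = 0.004266 + j1.572 Ω = 1.572∠89.8° Ω.
Step 4 — Source phasor: V = 18.8∠101.8° V = -3.845 + j18.4 V.
Step 5 — Current: I = V / Z = 11.7 + j2.478 A = 11.96∠12.0° A.
Step 6 — Complex power: S = V·I* = 0.6104 + j224.9 VA.
Step 7 — Real power: P = Re(S) = 0.6104 W.
Step 8 — Reactive power: Q = Im(S) = 224.9 VAR.
Step 9 — Apparent power: |S| = 224.9 VA.
Step 10 — Power factor: PF = P/|S| = 0.002714 (lagging).

(a) P = 0.6104 W  (b) Q = 224.9 VAR  (c) S = 224.9 VA  (d) PF = 0.002714 (lagging)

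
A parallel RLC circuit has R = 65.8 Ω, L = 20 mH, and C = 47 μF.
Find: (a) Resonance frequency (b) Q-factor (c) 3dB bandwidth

Step 1 — Resonance: ω₀ = 1/√(LC) = 1/√(0.02·4.7e-05) = 1031 rad/s.
Step 2 — f₀ = ω₀/(2π) = 164.2 Hz.
Step 3 — Parallel Q: Q = R/(ω₀L) = 65.8/(1031·0.02) = 3.19.
Step 4 — Bandwidth: Δω = ω₀/Q = 323.4 rad/s; BW = Δω/(2π) = 51.46 Hz.

(a) f₀ = 164.2 Hz  (b) Q = 3.19  (c) BW = 51.46 Hz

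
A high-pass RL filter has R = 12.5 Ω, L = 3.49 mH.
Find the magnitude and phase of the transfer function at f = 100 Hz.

Step 1 — Angular frequency: ω = 2π·100 = 628.3 rad/s.
Step 2 — Transfer function: H(jω) = jωL/(R + jωL).
Step 3 — Numerator jωL = j·2.193; denominator R + jωL = 12.5 + j2.193.
Step 4 — H = 0.02986 + j0.1702.
Step 5 — Magnitude: |H| = 0.1728 (-15.2 dB); phase: φ = 80.1°.

|H| = 0.1728 (-15.2 dB), φ = 80.1°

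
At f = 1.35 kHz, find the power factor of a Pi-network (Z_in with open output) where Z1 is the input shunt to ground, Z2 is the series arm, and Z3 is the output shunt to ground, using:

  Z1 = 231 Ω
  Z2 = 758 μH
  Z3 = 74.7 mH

Step 1 — Angular frequency: ω = 2π·f = 2π·1350 = 8482 rad/s.
Step 2 — Component impedances:
  Z1: Z = R = 231 Ω
  Z2: Z = jωL = j·8482·0.000758 = 0 + j6.43 Ω
  Z3: Z = jωL = j·8482·0.0747 = 0 + j633.6 Ω
Step 3 — With open output, the series arm Z2 and the output shunt Z3 appear in series to ground: Z2 + Z3 = 0 + j640.1 Ω.
Step 4 — Parallel with input shunt Z1: Z_in = Z1 || (Z2 + Z3) = 204.4 + j73.76 Ω = 217.3∠19.8° Ω.
Step 5 — Power factor: PF = cos(φ) = Re(Z)/|Z| = 204.4/217.3 = 0.9406.
Step 6 — Type: Im(Z) = 73.76 ⇒ lagging (phase φ = 19.8°).

PF = 0.9406 (lagging, φ = 19.8°)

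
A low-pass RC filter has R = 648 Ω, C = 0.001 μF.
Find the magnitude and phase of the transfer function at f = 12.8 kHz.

Step 1 — Angular frequency: ω = 2π·1.28e+04 = 8.042e+04 rad/s.
Step 2 — Transfer function: H(jω) = 1/(1 + jωRC).
Step 3 — Denominator: 1 + jωRC = 1 + j·8.042e+04·648·1e-09 = 1 + j0.05212.
Step 4 — H = 0.9973 - j0.05197.
Step 5 — Magnitude: |H| = 0.9986 (-0.0 dB); phase: φ = -3.0°.

|H| = 0.9986 (-0.0 dB), φ = -3.0°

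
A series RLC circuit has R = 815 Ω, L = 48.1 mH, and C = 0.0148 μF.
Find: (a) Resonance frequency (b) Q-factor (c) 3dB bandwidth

Step 1 — Resonance: ω₀ = 1/√(LC) = 1/√(0.0481·1.48e-08) = 3.748e+04 rad/s.
Step 2 — f₀ = ω₀/(2π) = 5965 Hz.
Step 3 — Series Q: Q = ω₀L/R = 3.748e+04·0.0481/815 = 2.212.
Step 4 — Bandwidth: Δω = ω₀/Q = 1.694e+04 rad/s; BW = Δω/(2π) = 2697 Hz.

(a) f₀ = 5965 Hz  (b) Q = 2.212  (c) BW = 2697 Hz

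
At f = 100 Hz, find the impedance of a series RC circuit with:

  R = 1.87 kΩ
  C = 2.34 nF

Step 1 — Angular frequency: ω = 2π·f = 2π·100 = 628.3 rad/s.
Step 2 — Component impedances:
  R: Z = R = 1870 Ω
  C: Z = 1/(jωC) = -j/(ω·C) = 0 - j6.801e+05 Ω
Step 3 — Series combination: Z_total = R + C = 1870 - j6.801e+05 Ω = 6.802e+05∠-89.8° Ω.

Z = 1870 - j6.801e+05 Ω = 6.802e+05∠-89.8° Ω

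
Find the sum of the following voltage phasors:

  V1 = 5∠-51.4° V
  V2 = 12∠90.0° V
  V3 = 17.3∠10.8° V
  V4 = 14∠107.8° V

Step 1 — Convert each phasor to rectangular form:
  V1 = 5·(cos(-51.4°) + j·sin(-51.4°)) = 3.119 - j3.908 V
  V2 = 12·(cos(90.0°) + j·sin(90.0°)) = 0 + j12 V
  V3 = 17.3·(cos(10.8°) + j·sin(10.8°)) = 16.99 + j3.242 V
  V4 = 14·(cos(107.8°) + j·sin(107.8°)) = -4.28 + j13.33 V
Step 2 — Sum components: V_total = 15.83 + j24.66 V.
Step 3 — Convert to polar: |V_total| = 29.31 V, ∠V_total = 57.3°.

V_total = 29.31∠57.3° V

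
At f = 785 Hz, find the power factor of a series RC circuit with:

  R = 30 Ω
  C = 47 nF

Step 1 — Angular frequency: ω = 2π·f = 2π·785 = 4932 rad/s.
Step 2 — Component impedances:
  R: Z = R = 30 Ω
  C: Z = 1/(jωC) = -j/(ω·C) = 0 - j4314 Ω
Step 3 — Series combination: Z_total = R + C = 30 - j4314 Ω = 4314∠-89.6° Ω.
Step 4 — Power factor: PF = cos(φ) = Re(Z)/|Z| = 30/4314 = 0.006954.
Step 5 — Type: Im(Z) = -4314 ⇒ leading (phase φ = -89.6°).

PF = 0.006954 (leading, φ = -89.6°)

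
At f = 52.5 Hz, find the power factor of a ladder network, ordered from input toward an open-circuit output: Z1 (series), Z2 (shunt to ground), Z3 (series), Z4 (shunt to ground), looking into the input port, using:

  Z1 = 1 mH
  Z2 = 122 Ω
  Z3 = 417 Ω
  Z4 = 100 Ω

Step 1 — Angular frequency: ω = 2π·f = 2π·52.5 = 329.9 rad/s.
Step 2 — Component impedances:
  Z1: Z = jωL = j·329.9·0.001 = 0 + j0.3299 Ω
  Z2: Z = R = 122 Ω
  Z3: Z = R = 417 Ω
  Z4: Z = R = 100 Ω
Step 3 — Ladder network (open output): work backward from the far end, alternating series and parallel combinations. Z_in = 98.71 + j0.3299 Ω = 98.71∠0.2° Ω.
Step 4 — Power factor: PF = cos(φ) = Re(Z)/|Z| = 98.71/98.71 = 1.
Step 5 — Type: Im(Z) = 0.3299 ⇒ lagging (phase φ = 0.2°).

PF = 1 (lagging, φ = 0.2°)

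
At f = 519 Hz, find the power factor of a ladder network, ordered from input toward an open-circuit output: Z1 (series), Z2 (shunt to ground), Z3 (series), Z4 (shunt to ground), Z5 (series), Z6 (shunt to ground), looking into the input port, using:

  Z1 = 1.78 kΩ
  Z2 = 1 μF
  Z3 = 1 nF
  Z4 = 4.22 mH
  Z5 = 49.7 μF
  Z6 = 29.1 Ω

Step 1 — Angular frequency: ω = 2π·f = 2π·519 = 3261 rad/s.
Step 2 — Component impedances:
  Z1: Z = R = 1780 Ω
  Z2: Z = 1/(jωC) = -j/(ω·C) = 0 - j306.7 Ω
  Z3: Z = 1/(jωC) = -j/(ω·C) = 0 - j3.067e+05 Ω
  Z4: Z = jωL = j·3261·0.00422 = 0 + j13.76 Ω
  Z5: Z = 1/(jωC) = -j/(ω·C) = 0 - j6.17 Ω
  Z6: Z = R = 29.1 Ω
Step 3 — Ladder network (open output): work backward from the far end, alternating series and parallel combinations. Z_in = 1780 - j306.4 Ω = 1806∠-9.8° Ω.
Step 4 — Power factor: PF = cos(φ) = Re(Z)/|Z| = 1780/1806.2 = 0.9855.
Step 5 — Type: Im(Z) = -306.4 ⇒ leading (phase φ = -9.8°).

PF = 0.9855 (leading, φ = -9.8°)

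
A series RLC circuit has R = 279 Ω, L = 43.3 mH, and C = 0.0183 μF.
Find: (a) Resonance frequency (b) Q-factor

Step 1 — Resonance condition Im(Z)=0 gives ω₀ = 1/√(LC).
Step 2 — ω₀ = 1/√(0.0433·1.83e-08) = 3.552e+04 rad/s.
Step 3 — f₀ = ω₀/(2π) = 5654 Hz.
Step 4 — Series Q: Q = ω₀L/R = 3.552e+04·0.0433/279 = 5.513.

(a) f₀ = 5654 Hz  (b) Q = 5.513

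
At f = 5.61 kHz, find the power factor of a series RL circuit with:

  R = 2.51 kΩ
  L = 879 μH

Step 1 — Angular frequency: ω = 2π·f = 2π·5610 = 3.525e+04 rad/s.
Step 2 — Component impedances:
  R: Z = R = 2510 Ω
  L: Z = jωL = j·3.525e+04·0.000879 = 0 + j30.98 Ω
Step 3 — Series combination: Z_total = R + L = 2510 + j30.98 Ω = 2510∠0.7° Ω.
Step 4 — Power factor: PF = cos(φ) = Re(Z)/|Z| = 2510/2510.2 = 0.9999.
Step 5 — Type: Im(Z) = 30.98 ⇒ lagging (phase φ = 0.7°).

PF = 0.9999 (lagging, φ = 0.7°)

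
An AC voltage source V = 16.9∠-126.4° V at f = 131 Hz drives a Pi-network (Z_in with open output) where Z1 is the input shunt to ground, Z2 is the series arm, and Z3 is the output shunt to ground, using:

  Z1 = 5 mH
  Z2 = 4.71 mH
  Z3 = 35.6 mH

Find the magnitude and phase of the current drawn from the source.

Step 1 — Angular frequency: ω = 2π·f = 2π·131 = 823.1 rad/s.
Step 2 — Component impedances:
  Z1: Z = jωL = j·823.1·0.005 = 0 + j4.115 Ω
  Z2: Z = jωL = j·823.1·0.00471 = 0 + j3.877 Ω
  Z3: Z = jωL = j·823.1·0.0356 = 0 + j29.3 Ω
Step 3 — With open output, the series arm Z2 and the output shunt Z3 appear in series to ground: Z2 + Z3 = 0 + j33.18 Ω.
Step 4 — Parallel with input shunt Z1: Z_in = Z1 || (Z2 + Z3) = 0 + j3.661 Ω = 3.661∠90.0° Ω.
Step 5 — Source phasor: V = 16.9∠-126.4° V = -10.03 - j13.6 V.
Step 6 — Ohm's law: I = V / Z_total = (-10.03 - j13.6) / (0 + j3.661) = -3.715 + j2.739 A.
Step 7 — Convert to polar: |I| = 4.616 A, ∠I = 143.6°.

I = 4.616∠143.6° A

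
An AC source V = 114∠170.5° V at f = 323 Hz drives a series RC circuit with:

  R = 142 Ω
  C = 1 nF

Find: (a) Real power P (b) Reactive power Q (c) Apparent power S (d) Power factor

Step 1 — Angular frequency: ω = 2π·f = 2π·323 = 2029 rad/s.
Step 2 — Component impedances:
  R: Z = R = 142 Ω
  C: Z = 1/(jωC) = -j/(ω·C) = 0 - j4.927e+05 Ω
Step 3 — Series combination: Z_total = R + C = 142 - j4.927e+05 Ω = 4.927e+05∠-90.0° Ω.
Step 4 — Source phasor: V = 114∠170.5° V = -112.4 + j18.82 V.
Step 5 — Current: I = V / Z = -3.825e-05 - j0.0002282 A = 0.0002314∠-99.5° A.
Step 6 — Complex power: S = V·I* = 7.601e-06 - j0.02637 VA.
Step 7 — Real power: P = Re(S) = 7.601e-06 W.
Step 8 — Reactive power: Q = Im(S) = -0.02637 VAR.
Step 9 — Apparent power: |S| = 0.02637 VA.
Step 10 — Power factor: PF = P/|S| = 0.0002882 (leading).

(a) P = 7.601e-06 W  (b) Q = -0.02637 VAR  (c) S = 0.02637 VA  (d) PF = 0.0002882 (leading)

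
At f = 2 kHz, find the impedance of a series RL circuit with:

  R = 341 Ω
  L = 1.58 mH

Step 1 — Angular frequency: ω = 2π·f = 2π·2000 = 1.257e+04 rad/s.
Step 2 — Component impedances:
  R: Z = R = 341 Ω
  L: Z = jωL = j·1.257e+04·0.00158 = 0 + j19.85 Ω
Step 3 — Series combination: Z_total = R + L = 341 + j19.85 Ω = 341.6∠3.3° Ω.

Z = 341 + j19.85 Ω = 341.6∠3.3° Ω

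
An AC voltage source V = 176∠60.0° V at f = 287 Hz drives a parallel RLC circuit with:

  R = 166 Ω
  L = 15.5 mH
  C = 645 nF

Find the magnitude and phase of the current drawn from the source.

Step 1 — Angular frequency: ω = 2π·f = 2π·287 = 1803 rad/s.
Step 2 — Component impedances:
  R: Z = R = 166 Ω
  L: Z = jωL = j·1803·0.0155 = 0 + j27.95 Ω
  C: Z = 1/(jωC) = -j/(ω·C) = 0 - j859.8 Ω
Step 3 — Parallel combination: 1/Z_total = 1/R + 1/L + 1/C; Z_total = 4.88 + j28.04 Ω = 28.46∠80.1° Ω.
Step 4 — Source phasor: V = 176∠60.0° V = 88 + j152.4 V.
Step 5 — Ohm's law: I = V / Z_total = (88 + j152.4) / (4.88 + j28.04) = 5.806 - j2.128 A.
Step 6 — Convert to polar: |I| = 6.184 A, ∠I = -20.1°.

I = 6.184∠-20.1° A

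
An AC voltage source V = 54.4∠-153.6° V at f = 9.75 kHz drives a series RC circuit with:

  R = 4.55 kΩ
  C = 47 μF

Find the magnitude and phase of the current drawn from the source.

Step 1 — Angular frequency: ω = 2π·f = 2π·9750 = 6.126e+04 rad/s.
Step 2 — Component impedances:
  R: Z = R = 4550 Ω
  C: Z = 1/(jωC) = -j/(ω·C) = 0 - j0.3473 Ω
Step 3 — Series combination: Z_total = R + C = 4550 - j0.3473 Ω = 4550∠-0.0° Ω.
Step 4 — Source phasor: V = 54.4∠-153.6° V = -48.73 - j24.19 V.
Step 5 — Ohm's law: I = V / Z_total = (-48.73 - j24.19) / (4550 - j0.3473) = -0.01071 - j0.005317 A.
Step 6 — Convert to polar: |I| = 0.01196 A, ∠I = -153.6°.

I = 0.01196∠-153.6° A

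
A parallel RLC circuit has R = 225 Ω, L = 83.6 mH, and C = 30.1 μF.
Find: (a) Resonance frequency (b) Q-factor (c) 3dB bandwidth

Step 1 — Resonance: ω₀ = 1/√(LC) = 1/√(0.0836·3.01e-05) = 630.4 rad/s.
Step 2 — f₀ = ω₀/(2π) = 100.3 Hz.
Step 3 — Parallel Q: Q = R/(ω₀L) = 225/(630.4·0.0836) = 4.269.
Step 4 — Bandwidth: Δω = ω₀/Q = 147.7 rad/s; BW = Δω/(2π) = 23.5 Hz.

(a) f₀ = 100.3 Hz  (b) Q = 4.269  (c) BW = 23.5 Hz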